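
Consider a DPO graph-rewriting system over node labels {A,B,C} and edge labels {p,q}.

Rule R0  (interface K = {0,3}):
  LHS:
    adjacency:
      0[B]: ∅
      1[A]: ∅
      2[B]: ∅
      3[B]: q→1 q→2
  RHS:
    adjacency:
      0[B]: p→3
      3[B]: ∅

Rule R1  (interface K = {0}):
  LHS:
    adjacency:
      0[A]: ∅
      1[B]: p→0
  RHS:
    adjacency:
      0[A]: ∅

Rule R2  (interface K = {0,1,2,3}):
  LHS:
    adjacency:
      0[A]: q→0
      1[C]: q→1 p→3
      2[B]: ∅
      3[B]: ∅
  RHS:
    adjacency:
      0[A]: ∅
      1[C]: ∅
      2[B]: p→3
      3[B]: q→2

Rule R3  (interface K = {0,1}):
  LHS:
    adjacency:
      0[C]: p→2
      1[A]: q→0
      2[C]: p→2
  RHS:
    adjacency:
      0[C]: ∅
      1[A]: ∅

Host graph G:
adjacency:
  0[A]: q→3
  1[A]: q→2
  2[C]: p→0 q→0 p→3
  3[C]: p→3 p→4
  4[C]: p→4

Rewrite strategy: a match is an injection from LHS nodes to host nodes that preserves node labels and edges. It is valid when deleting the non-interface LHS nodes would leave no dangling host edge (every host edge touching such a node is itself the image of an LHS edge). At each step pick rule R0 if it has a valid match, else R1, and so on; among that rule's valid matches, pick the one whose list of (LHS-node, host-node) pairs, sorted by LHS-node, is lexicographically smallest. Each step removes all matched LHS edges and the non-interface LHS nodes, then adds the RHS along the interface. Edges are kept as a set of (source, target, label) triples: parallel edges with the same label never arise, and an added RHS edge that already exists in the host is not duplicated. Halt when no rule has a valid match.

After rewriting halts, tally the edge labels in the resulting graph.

Answer: p:1 q:1

Rewrite trace:
start.  V:5 E:8  edges: 0-q->3 1-q->2 2-p->0 2-q->0 2-p->3 3-p->3 3-p->4 4-p->4
1. fire R3 via {0↦3, 1↦0, 2↦4}  →  V:4 E:5  edges: 1-q->2 2-p->0 2-q->0 2-p->3 3-p->3
2. fire R3 via {0↦2, 1↦1, 2↦3}  →  V:3 E:2  edges: 2-p->0 2-q->0
halt: no rule applies after step 2
NF edges: [(2, 0, 'p'), (2, 0, 'q')]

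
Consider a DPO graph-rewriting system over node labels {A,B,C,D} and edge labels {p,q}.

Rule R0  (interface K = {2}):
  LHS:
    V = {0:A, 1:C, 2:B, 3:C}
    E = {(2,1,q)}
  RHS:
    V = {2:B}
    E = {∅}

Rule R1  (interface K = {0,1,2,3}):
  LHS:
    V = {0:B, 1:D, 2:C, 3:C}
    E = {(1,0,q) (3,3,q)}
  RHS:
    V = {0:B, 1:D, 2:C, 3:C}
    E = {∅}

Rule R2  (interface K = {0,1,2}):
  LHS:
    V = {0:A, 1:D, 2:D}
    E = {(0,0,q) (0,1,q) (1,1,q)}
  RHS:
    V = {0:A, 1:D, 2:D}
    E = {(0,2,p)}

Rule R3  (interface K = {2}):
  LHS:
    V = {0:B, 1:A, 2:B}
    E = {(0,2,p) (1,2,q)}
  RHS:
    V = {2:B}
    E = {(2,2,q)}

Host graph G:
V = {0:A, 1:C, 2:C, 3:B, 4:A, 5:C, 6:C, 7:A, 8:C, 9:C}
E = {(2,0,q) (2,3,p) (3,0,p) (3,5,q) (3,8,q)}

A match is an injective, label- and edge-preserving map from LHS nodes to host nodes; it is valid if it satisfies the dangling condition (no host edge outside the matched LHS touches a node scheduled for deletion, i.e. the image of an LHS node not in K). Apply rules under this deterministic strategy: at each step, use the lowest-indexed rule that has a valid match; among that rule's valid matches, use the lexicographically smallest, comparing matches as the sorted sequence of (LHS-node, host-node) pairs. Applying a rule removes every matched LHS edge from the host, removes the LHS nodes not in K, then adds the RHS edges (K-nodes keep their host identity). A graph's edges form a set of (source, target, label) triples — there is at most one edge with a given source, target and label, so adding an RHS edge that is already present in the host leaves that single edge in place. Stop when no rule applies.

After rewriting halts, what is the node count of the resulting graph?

Answer: 4

Derivation:
start.  V:10 E:5  edges: 2-q->0 2-p->3 3-p->0 3-q->5 3-q->8
1. fire R0 via {0↦4, 1↦5, 2↦3, 3↦1}  →  V:7 E:4  edges: 2-q->0 2-p->3 3-p->0 3-q->8
2. fire R0 via {0↦7, 1↦8, 2↦3, 3↦6}  →  V:4 E:3  edges: 2-q->0 2-p->3 3-p->0
halt: no rule applies after step 2
NF nodes: {0:A, 2:C, 3:B, 9:C}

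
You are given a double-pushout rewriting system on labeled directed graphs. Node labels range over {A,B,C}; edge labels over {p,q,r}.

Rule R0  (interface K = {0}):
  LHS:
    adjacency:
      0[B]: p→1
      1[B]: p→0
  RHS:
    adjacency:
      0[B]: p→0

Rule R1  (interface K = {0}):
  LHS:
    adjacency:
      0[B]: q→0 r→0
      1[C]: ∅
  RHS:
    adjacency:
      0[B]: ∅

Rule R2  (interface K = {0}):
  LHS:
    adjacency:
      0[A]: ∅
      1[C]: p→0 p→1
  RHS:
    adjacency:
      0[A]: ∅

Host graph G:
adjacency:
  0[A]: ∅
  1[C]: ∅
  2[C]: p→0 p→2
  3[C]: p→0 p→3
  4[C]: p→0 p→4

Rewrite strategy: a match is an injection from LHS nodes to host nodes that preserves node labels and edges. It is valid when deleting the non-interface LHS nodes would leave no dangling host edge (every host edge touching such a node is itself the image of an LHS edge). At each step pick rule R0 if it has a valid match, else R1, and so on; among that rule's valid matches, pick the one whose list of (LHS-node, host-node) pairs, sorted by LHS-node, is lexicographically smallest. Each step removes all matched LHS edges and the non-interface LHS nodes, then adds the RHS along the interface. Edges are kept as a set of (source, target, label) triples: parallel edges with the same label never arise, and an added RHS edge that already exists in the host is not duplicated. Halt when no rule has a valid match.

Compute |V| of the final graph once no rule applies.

initial: |V|=5 |E|=6  E = 2-p->0 2-p->2 3-p->0 3-p->3 4-p->0 4-p->4
step 1: apply R2 at {0↦0, 1↦2}  → |V|=4 |E|=4  E = 3-p->0 3-p->3 4-p->0 4-p->4
step 2: apply R2 at {0↦0, 1↦3}  → |V|=3 |E|=2  E = 4-p->0 4-p->4
step 3: apply R2 at {0↦0, 1↦4}  → |V|=2 |E|=0  E = ∅
final graph: no rule applies after step 3
NF nodes: {0:A, 1:C}

Answer: 2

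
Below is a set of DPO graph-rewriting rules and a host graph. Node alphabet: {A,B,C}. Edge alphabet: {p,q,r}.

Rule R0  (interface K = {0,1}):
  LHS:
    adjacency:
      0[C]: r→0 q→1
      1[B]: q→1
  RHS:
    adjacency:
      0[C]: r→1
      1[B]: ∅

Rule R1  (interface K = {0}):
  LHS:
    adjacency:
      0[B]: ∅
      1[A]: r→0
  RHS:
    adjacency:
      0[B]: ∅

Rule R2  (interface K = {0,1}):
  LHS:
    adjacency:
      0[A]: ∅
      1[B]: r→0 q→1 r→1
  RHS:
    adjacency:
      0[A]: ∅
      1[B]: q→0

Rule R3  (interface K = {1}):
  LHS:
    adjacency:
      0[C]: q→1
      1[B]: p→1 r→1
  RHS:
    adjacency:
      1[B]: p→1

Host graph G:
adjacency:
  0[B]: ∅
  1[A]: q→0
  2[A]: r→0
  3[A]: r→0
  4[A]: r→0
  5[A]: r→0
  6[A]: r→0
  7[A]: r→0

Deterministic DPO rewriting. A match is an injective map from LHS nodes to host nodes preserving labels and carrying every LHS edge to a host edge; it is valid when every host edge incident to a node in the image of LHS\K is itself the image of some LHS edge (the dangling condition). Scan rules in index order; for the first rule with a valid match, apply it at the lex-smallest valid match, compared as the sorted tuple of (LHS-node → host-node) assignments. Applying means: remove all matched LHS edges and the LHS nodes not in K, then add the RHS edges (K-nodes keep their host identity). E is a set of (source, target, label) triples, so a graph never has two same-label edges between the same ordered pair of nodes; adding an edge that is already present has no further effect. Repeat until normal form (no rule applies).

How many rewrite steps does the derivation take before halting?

initial: |V|=8 |E|=7  E = 1-q->0 2-r->0 3-r->0 4-r->0 5-r->0 6-r->0 7-r->0
step 1: apply R1 at {0↦0, 1↦2}  → |V|=7 |E|=6  E = 1-q->0 3-r->0 4-r->0 5-r->0 6-r->0 7-r->0
step 2: apply R1 at {0↦0, 1↦3}  → |V|=6 |E|=5  E = 1-q->0 4-r->0 5-r->0 6-r->0 7-r->0
step 3: apply R1 at {0↦0, 1↦4}  → |V|=5 |E|=4  E = 1-q->0 5-r->0 6-r->0 7-r->0
step 4: apply R1 at {0↦0, 1↦5}  → |V|=4 |E|=3  E = 1-q->0 6-r->0 7-r->0
step 5: apply R1 at {0↦0, 1↦6}  → |V|=3 |E|=2  E = 1-q->0 7-r->0
step 6: apply R1 at {0↦0, 1↦7}  → |V|=2 |E|=1  E = 1-q->0
final graph: no rule applies after step 6

Answer: 6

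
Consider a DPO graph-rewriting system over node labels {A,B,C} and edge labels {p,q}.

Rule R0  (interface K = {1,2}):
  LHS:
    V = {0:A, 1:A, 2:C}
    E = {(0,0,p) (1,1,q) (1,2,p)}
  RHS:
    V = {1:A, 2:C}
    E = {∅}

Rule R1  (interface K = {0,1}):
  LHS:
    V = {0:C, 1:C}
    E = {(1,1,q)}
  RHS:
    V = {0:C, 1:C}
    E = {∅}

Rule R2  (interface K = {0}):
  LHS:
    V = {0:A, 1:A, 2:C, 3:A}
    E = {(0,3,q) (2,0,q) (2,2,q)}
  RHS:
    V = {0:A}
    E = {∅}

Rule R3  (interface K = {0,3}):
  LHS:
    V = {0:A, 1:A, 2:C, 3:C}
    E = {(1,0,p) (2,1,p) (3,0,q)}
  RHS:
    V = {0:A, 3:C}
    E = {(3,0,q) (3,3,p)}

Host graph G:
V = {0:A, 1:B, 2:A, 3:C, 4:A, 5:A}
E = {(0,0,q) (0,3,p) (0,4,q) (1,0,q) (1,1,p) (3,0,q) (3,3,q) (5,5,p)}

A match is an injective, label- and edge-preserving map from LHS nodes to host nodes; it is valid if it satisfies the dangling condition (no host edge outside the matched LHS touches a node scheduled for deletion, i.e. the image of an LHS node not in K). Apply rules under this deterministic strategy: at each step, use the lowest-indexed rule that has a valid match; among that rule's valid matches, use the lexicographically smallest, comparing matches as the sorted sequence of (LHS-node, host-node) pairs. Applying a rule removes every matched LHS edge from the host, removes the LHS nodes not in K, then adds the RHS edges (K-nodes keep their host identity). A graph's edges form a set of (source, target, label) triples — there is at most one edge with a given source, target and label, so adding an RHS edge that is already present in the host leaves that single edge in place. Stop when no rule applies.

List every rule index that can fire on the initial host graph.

R0: 1 valid match — {0↦5, 1↦0, 2↦3}
R1: no valid match — LHS pattern not found
R2: no valid match — 2 raw matches, all fail dangling condition
R3: no valid match — LHS pattern not found

Answer: [R0]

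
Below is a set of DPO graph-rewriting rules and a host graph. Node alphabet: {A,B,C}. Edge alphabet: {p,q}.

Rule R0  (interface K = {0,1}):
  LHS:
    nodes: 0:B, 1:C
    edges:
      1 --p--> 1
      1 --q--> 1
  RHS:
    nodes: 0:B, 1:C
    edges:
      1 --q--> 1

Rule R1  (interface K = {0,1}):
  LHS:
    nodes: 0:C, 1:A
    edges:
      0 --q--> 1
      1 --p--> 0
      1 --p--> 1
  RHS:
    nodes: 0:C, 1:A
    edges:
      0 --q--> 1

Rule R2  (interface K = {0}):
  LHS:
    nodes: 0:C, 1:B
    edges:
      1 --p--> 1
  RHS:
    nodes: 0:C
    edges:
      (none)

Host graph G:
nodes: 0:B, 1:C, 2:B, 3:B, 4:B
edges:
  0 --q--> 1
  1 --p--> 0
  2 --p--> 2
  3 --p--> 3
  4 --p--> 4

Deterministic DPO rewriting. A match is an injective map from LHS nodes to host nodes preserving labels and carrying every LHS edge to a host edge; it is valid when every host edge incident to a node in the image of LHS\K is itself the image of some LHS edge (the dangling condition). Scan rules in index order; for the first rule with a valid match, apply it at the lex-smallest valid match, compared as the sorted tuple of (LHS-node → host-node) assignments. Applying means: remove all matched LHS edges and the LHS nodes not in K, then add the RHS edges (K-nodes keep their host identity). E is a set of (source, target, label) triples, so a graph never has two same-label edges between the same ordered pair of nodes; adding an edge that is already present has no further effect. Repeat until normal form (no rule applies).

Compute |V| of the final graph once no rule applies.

initial: |V|=5 |E|=5  E = 0-q->1 1-p->0 2-p->2 3-p->3 4-p->4
step 1: apply R2 at {0↦1, 1↦2}  → |V|=4 |E|=4  E = 0-q->1 1-p->0 3-p->3 4-p->4
step 2: apply R2 at {0↦1, 1↦3}  → |V|=3 |E|=3  E = 0-q->1 1-p->0 4-p->4
step 3: apply R2 at {0↦1, 1↦4}  → |V|=2 |E|=2  E = 0-q->1 1-p->0
halt: no rule applies after step 3
NF nodes: {0:B, 1:C}

Answer: 2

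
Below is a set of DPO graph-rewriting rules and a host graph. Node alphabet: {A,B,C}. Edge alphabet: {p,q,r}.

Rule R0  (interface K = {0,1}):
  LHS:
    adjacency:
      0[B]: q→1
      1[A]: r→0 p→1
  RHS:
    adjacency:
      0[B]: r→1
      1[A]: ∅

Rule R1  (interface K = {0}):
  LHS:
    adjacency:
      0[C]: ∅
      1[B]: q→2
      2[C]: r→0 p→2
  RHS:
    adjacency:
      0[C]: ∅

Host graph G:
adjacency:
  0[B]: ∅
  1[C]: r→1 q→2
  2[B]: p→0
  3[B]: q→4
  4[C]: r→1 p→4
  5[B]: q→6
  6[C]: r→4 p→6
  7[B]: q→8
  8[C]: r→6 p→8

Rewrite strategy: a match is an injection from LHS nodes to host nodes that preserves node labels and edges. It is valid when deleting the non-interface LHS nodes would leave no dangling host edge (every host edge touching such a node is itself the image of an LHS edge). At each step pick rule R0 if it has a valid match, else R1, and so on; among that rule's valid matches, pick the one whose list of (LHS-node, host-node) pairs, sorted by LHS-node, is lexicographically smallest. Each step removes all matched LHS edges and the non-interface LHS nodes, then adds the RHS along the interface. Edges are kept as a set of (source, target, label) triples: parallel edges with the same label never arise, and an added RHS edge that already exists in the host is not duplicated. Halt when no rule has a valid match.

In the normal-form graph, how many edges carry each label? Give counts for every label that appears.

Answer: p:1 q:1 r:1

Derivation:
start.  V:9 E:12  edges: 1-r->1 1-q->2 2-p->0 3-q->4 4-r->1 4-p->4 5-q->6 6-r->4 6-p->6 7-q->8 8-r->6 8-p->8
1. fire R1 via {0↦6, 1↦7, 2↦8}  →  V:7 E:9  edges: 1-r->1 1-q->2 2-p->0 3-q->4 4-r->1 4-p->4 5-q->6 6-r->4 6-p->6
2. fire R1 via {0↦4, 1↦5, 2↦6}  →  V:5 E:6  edges: 1-r->1 1-q->2 2-p->0 3-q->4 4-r->1 4-p->4
3. fire R1 via {0↦1, 1↦3, 2↦4}  →  V:3 E:3  edges: 1-r->1 1-q->2 2-p->0
halt: no rule applies after step 3
NF edges: [(1, 1, 'r'), (1, 2, 'q'), (2, 0, 'p')]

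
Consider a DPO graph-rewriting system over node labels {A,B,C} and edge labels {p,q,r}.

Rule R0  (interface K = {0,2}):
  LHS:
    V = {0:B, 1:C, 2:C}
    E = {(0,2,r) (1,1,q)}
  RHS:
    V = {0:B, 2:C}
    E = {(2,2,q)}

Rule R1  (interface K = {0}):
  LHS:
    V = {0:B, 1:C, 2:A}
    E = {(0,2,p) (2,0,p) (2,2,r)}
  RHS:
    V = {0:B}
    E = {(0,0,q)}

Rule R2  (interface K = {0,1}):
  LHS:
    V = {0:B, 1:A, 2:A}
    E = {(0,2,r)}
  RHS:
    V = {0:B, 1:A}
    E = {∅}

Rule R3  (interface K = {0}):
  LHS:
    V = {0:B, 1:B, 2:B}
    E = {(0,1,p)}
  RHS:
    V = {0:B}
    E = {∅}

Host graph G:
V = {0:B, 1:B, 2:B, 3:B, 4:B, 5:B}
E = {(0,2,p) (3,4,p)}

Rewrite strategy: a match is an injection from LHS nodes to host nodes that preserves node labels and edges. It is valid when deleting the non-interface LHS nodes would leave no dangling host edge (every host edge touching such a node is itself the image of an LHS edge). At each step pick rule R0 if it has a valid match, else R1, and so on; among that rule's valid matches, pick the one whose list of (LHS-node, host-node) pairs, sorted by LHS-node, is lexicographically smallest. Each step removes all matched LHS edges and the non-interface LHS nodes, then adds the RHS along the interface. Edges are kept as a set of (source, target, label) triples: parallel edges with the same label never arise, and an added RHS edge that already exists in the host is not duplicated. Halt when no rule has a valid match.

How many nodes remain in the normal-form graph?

Answer: 2

Steps:
start.  V:6 E:2  edges: 0-p->2 3-p->4
1. fire R3 via {0↦0, 1↦2, 2↦1}  →  V:4 E:1  edges: 3-p->4
2. fire R3 via {0↦3, 1↦4, 2↦0}  →  V:2 E:0  edges: ∅
final graph: no rule applies after step 2
NF nodes: {3:B, 5:B}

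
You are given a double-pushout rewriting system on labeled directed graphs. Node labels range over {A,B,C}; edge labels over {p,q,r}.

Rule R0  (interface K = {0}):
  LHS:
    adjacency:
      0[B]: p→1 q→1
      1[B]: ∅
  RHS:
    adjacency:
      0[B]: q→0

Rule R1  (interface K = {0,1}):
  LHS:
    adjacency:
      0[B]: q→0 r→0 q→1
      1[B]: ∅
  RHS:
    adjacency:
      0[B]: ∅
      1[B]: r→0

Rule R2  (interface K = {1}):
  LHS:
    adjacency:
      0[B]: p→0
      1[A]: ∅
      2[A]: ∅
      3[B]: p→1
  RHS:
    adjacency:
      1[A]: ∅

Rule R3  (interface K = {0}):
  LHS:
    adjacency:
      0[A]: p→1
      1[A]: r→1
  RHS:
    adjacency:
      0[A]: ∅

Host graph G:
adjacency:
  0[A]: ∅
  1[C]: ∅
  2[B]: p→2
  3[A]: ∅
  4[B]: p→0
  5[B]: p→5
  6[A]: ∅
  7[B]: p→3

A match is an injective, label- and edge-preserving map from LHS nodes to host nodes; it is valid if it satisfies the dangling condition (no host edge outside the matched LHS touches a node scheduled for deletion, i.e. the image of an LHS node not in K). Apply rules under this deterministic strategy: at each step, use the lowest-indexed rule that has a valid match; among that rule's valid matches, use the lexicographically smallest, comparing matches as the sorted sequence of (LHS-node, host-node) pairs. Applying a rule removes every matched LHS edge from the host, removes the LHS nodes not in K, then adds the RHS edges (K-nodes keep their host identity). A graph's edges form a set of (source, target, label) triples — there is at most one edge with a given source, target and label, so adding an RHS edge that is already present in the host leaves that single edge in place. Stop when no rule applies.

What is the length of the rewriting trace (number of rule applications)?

start.  V:8 E:4  edges: 2-p->2 4-p->0 5-p->5 7-p->3
1. fire R2 via {0↦2, 1↦0, 2↦6, 3↦4}  →  V:5 E:2  edges: 5-p->5 7-p->3
2. fire R2 via {0↦5, 1↦3, 2↦0, 3↦7}  →  V:2 E:0  edges: ∅
normal form: no rule applies after step 2

Answer: 2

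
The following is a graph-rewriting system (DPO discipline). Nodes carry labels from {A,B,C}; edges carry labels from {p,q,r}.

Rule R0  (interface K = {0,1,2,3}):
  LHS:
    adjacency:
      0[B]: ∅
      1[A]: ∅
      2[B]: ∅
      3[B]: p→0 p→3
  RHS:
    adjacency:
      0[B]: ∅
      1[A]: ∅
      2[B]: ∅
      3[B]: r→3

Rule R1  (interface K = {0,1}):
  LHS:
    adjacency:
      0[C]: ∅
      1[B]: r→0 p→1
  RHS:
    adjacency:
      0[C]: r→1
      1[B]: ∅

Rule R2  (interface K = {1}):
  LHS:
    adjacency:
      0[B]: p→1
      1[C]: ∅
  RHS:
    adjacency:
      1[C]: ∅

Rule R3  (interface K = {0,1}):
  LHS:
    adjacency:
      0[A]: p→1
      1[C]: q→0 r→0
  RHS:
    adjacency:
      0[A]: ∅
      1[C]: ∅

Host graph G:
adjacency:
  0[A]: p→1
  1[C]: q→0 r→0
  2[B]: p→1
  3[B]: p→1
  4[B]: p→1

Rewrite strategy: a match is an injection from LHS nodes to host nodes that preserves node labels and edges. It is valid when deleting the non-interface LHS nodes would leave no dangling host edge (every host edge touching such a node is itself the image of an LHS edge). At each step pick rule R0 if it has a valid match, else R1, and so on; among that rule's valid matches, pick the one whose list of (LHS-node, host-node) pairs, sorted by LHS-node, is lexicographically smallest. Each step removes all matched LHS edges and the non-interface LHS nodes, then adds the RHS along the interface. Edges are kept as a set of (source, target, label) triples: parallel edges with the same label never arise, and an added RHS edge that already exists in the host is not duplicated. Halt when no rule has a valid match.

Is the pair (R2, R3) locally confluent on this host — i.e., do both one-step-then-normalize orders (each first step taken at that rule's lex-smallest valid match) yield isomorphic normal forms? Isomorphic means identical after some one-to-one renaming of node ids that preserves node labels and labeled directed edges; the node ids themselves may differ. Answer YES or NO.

branch R2-first: apply at {0↦2, 1↦1} → |E|=5, then 3 more step(s) → NF |V|=2 |E|=0 V={0:A, 1:C} E=∅
branch R3-first: apply at {0↦0, 1↦1} → |E|=3, then 3 more step(s) → NF |V|=2 |E|=0 V={0:A, 1:C} E=∅
graphs isomorphic (equal up to label-preserving node renaming)

Answer: YES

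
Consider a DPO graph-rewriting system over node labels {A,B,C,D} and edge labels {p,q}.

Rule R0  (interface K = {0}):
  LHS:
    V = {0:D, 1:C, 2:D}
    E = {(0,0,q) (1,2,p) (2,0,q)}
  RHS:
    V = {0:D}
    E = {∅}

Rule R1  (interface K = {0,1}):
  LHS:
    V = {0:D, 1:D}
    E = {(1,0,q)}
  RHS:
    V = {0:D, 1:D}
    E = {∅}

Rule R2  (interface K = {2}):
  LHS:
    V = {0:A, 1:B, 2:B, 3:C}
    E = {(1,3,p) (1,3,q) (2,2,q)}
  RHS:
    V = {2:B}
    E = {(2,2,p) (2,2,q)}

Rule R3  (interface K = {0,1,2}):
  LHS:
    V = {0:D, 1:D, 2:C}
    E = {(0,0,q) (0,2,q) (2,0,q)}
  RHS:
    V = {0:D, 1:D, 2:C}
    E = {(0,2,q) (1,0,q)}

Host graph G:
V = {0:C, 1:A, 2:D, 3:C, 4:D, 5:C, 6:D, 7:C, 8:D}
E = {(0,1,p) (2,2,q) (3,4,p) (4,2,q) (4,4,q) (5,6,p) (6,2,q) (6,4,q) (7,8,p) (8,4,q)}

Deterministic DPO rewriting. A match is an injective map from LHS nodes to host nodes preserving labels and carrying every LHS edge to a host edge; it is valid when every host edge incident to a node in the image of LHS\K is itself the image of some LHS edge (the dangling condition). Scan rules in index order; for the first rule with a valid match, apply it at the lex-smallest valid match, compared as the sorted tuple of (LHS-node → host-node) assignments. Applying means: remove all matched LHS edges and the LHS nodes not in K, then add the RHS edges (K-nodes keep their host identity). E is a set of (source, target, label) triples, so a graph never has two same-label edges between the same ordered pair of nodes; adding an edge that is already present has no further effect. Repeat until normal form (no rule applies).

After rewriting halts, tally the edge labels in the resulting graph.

start.  V:9 E:10  edges: 0-p->1 2-q->2 3-p->4 4-q->2 4-q->4 5-p->6 6-q->2 6-q->4 7-p->8 8-q->4
1. fire R0 via {0↦4, 1↦7, 2↦8}  →  V:7 E:7  edges: 0-p->1 2-q->2 3-p->4 4-q->2 5-p->6 6-q->2 6-q->4
2. fire R1 via {0↦2, 1↦4}  →  V:7 E:6  edges: 0-p->1 2-q->2 3-p->4 5-p->6 6-q->2 6-q->4
3. fire R1 via {0↦2, 1↦6}  →  V:7 E:5  edges: 0-p->1 2-q->2 3-p->4 5-p->6 6-q->4
4. fire R1 via {0↦4, 1↦6}  →  V:7 E:4  edges: 0-p->1 2-q->2 3-p->4 5-p->6
final graph: no rule applies after step 4
NF edges: [(0, 1, 'p'), (2, 2, 'q'), (3, 4, 'p'), (5, 6, 'p')]

Answer: p:3 q:1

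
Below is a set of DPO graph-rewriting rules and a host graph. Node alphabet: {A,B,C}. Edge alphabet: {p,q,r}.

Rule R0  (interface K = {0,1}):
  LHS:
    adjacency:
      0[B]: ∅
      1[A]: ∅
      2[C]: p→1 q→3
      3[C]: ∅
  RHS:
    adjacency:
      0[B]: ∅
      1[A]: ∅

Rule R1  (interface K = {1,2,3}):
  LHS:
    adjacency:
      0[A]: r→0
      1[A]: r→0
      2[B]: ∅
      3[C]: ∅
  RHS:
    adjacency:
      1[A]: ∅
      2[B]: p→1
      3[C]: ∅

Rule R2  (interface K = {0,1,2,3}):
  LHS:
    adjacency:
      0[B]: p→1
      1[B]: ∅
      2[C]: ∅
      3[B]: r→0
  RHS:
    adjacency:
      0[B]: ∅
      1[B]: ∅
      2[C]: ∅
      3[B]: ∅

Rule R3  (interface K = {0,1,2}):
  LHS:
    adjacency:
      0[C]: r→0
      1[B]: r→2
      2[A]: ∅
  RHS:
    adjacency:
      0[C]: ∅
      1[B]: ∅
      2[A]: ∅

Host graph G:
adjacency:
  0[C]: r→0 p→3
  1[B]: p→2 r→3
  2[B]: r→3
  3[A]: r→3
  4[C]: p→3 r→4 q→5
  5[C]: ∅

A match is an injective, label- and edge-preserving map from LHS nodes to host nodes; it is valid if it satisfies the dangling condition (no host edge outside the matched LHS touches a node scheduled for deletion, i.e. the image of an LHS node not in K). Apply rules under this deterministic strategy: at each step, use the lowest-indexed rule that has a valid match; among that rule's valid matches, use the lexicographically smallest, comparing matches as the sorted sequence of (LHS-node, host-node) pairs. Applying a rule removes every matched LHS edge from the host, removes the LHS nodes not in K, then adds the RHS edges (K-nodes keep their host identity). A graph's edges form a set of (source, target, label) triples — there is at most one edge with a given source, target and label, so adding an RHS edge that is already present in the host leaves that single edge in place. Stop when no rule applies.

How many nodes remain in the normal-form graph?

initial: |V|=6 |E|=9  E = 0-r->0 0-p->3 1-p->2 1-r->3 2-r->3 3-r->3 4-p->3 4-r->4 4-q->5
step 1: apply R3 at {0↦0, 1↦1, 2↦3}  → |V|=6 |E|=7  E = 0-p->3 1-p->2 2-r->3 3-r->3 4-p->3 4-r->4 4-q->5
step 2: apply R3 at {0↦4, 1↦2, 2↦3}  → |V|=6 |E|=5  E = 0-p->3 1-p->2 3-r->3 4-p->3 4-q->5
step 3: apply R0 at {0↦1, 1↦3, 2↦4, 3↦5}  → |V|=4 |E|=3  E = 0-p->3 1-p->2 3-r->3
final graph: no rule applies after step 3
NF nodes: {0:C, 1:B, 2:B, 3:A}

Answer: 4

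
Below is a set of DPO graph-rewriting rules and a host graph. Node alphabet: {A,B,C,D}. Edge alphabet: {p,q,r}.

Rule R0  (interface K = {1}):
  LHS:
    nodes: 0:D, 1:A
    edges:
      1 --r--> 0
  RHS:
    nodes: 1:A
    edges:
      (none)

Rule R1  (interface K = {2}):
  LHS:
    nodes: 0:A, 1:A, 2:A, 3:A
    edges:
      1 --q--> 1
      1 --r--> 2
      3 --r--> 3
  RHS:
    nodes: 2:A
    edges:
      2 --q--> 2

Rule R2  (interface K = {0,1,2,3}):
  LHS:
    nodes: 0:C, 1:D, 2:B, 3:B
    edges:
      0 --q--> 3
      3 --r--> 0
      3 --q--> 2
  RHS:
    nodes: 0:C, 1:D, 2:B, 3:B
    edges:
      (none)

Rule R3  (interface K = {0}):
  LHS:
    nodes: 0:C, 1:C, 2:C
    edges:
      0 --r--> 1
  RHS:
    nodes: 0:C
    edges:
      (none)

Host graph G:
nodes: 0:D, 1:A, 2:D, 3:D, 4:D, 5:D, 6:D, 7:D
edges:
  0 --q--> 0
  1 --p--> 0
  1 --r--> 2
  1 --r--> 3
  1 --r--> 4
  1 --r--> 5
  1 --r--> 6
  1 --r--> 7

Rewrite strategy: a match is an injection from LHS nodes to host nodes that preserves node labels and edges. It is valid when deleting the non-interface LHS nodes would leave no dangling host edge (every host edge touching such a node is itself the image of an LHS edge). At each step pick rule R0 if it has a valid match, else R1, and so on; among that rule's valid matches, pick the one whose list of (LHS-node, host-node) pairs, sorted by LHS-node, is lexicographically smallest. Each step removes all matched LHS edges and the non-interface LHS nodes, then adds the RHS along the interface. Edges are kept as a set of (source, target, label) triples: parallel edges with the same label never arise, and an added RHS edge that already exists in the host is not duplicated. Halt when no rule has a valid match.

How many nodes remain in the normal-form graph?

Answer: 2

Rewrite trace:
initial: |V|=8 |E|=8  E = 0-q->0 1-p->0 1-r->2 1-r->3 1-r->4 1-r->5 1-r->6 1-r->7
step 1: apply R0 at {0↦2, 1↦1}  → |V|=7 |E|=7  E = 0-q->0 1-p->0 1-r->3 1-r->4 1-r->5 1-r->6 1-r->7
step 2: apply R0 at {0↦3, 1↦1}  → |V|=6 |E|=6  E = 0-q->0 1-p->0 1-r->4 1-r->5 1-r->6 1-r->7
step 3: apply R0 at {0↦4, 1↦1}  → |V|=5 |E|=5  E = 0-q->0 1-p->0 1-r->5 1-r->6 1-r->7
step 4: apply R0 at {0↦5, 1↦1}  → |V|=4 |E|=4  E = 0-q->0 1-p->0 1-r->6 1-r->7
step 5: apply R0 at {0↦6, 1↦1}  → |V|=3 |E|=3  E = 0-q->0 1-p->0 1-r->7
step 6: apply R0 at {0↦7, 1↦1}  → |V|=2 |E|=2  E = 0-q->0 1-p->0
final graph: no rule applies after step 6
NF nodes: {0:D, 1:A}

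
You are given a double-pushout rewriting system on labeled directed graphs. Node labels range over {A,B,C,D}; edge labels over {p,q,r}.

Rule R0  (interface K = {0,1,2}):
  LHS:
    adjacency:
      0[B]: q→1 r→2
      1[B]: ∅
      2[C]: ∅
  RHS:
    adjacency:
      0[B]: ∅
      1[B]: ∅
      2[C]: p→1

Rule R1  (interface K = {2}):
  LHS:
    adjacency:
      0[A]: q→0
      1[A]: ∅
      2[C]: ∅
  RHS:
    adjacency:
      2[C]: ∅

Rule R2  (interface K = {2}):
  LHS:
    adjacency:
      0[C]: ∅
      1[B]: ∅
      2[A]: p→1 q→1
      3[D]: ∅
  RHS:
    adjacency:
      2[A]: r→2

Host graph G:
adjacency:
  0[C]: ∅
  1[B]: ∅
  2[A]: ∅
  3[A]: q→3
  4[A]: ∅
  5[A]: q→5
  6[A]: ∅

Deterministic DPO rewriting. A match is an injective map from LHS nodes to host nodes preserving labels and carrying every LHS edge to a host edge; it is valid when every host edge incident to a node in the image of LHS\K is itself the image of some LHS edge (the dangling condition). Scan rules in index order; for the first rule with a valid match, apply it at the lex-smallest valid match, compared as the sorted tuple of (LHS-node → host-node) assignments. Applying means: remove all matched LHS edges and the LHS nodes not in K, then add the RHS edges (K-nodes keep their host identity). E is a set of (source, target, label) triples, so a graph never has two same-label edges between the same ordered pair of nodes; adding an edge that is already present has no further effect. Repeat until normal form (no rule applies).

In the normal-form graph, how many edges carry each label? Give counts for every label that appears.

initial: |V|=7 |E|=2  E = 3-q->3 5-q->5
step 1: apply R1 at {0↦3, 1↦2, 2↦0}  → |V|=5 |E|=1  E = 5-q->5
step 2: apply R1 at {0↦5, 1↦4, 2↦0}  → |V|=3 |E|=0  E = ∅
halt: no rule applies after step 2
NF edges: []

Answer: (no edges)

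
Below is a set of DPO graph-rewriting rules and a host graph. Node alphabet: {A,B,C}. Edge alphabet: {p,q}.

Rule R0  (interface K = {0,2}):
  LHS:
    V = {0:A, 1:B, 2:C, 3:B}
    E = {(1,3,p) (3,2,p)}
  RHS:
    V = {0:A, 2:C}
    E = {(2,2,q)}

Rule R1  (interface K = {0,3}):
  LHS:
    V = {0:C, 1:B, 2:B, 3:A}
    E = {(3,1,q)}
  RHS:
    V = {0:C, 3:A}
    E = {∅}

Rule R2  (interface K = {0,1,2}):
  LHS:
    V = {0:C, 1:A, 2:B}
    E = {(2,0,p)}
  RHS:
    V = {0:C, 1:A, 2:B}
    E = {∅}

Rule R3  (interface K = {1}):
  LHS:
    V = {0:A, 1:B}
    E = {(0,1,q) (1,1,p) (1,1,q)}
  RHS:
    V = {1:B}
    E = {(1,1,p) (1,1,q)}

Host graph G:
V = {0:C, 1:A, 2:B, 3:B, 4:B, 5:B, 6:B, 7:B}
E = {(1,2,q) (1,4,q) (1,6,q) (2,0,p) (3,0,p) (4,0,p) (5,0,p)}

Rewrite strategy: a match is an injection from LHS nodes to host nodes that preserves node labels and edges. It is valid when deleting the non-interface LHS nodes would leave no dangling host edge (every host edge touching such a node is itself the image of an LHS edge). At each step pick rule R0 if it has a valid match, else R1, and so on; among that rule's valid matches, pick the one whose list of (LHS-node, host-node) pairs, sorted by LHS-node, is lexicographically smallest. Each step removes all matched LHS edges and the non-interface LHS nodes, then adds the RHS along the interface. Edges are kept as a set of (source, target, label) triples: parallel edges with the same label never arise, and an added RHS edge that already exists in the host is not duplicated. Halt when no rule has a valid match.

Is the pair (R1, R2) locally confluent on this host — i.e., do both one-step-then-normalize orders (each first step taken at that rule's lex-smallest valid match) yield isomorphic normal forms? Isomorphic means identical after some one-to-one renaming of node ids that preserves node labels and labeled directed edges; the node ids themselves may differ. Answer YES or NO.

branch R1-first: apply at {0↦0, 1↦6, 2↦7, 3↦1} → |E|=6, then 6 more step(s) → NF |V|=2 |E|=0 V={0:C, 1:A} E=∅
branch R2-first: apply at {0↦0, 1↦1, 2↦2} → |E|=6, then 6 more step(s) → NF |V|=2 |E|=0 V={0:C, 1:A} E=∅
graphs isomorphic (equal up to label-preserving node renaming)

Answer: YES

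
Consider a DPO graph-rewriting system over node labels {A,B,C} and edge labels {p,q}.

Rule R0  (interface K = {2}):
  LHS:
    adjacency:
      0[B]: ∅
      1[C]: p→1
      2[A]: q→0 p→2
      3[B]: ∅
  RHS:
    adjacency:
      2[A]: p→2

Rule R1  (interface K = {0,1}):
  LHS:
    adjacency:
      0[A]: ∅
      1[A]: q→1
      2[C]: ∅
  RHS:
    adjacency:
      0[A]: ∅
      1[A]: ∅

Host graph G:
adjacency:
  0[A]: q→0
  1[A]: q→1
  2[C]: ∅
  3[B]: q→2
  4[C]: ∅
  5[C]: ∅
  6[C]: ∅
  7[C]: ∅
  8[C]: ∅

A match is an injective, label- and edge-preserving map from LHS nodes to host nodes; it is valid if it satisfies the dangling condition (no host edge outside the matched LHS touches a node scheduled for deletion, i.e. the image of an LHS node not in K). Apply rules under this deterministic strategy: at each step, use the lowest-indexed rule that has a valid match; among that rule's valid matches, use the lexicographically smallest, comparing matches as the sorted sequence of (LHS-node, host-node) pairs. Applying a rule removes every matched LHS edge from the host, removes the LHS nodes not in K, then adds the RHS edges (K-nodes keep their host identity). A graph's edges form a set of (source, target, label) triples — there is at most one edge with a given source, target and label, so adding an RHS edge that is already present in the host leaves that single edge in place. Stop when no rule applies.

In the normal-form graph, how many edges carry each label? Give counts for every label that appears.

Answer: q:1

Derivation:
start.  V:9 E:3  edges: 0-q->0 1-q->1 3-q->2
1. fire R1 via {0↦0, 1↦1, 2↦4}  →  V:8 E:2  edges: 0-q->0 3-q->2
2. fire R1 via {0↦1, 1↦0, 2↦5}  →  V:7 E:1  edges: 3-q->2
normal form: no rule applies after step 2
NF edges: [(3, 2, 'q')]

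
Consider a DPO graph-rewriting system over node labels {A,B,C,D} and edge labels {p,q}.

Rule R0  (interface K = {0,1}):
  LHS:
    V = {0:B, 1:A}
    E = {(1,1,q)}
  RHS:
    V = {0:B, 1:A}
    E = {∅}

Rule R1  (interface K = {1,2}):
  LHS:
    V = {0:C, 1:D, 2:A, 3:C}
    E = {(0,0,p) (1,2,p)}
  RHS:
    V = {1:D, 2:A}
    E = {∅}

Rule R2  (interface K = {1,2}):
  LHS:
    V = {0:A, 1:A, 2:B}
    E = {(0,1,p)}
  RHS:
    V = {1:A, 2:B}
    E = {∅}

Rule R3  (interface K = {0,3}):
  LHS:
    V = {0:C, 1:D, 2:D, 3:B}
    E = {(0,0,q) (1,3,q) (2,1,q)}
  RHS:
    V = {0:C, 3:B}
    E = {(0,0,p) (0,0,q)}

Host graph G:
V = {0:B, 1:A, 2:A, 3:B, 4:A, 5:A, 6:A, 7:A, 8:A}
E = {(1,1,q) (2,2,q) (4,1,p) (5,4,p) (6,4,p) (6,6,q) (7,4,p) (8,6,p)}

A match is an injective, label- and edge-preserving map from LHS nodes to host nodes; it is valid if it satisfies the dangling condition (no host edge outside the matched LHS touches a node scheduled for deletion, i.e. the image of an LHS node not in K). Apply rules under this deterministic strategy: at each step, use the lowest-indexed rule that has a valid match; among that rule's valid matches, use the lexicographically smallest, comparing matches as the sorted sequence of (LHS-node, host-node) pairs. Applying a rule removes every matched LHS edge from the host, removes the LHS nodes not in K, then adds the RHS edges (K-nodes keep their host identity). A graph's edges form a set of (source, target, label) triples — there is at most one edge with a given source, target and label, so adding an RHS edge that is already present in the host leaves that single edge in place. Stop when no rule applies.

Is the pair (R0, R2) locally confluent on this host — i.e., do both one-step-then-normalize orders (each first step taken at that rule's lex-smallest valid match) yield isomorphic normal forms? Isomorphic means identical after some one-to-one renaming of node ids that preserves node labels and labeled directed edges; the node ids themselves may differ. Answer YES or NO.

Answer: YES

Steps:
branch R0-first: apply at {0↦0, 1↦1} → |E|=7, then 7 more step(s) → NF |V|=4 |E|=0 V={0:B, 1:A, 2:A, 3:B} E=∅
branch R2-first: apply at {0↦5, 1↦4, 2↦0} → |E|=7, then 7 more step(s) → NF |V|=4 |E|=0 V={0:B, 1:A, 2:A, 3:B} E=∅
graphs isomorphic (equal up to label-preserving node renaming)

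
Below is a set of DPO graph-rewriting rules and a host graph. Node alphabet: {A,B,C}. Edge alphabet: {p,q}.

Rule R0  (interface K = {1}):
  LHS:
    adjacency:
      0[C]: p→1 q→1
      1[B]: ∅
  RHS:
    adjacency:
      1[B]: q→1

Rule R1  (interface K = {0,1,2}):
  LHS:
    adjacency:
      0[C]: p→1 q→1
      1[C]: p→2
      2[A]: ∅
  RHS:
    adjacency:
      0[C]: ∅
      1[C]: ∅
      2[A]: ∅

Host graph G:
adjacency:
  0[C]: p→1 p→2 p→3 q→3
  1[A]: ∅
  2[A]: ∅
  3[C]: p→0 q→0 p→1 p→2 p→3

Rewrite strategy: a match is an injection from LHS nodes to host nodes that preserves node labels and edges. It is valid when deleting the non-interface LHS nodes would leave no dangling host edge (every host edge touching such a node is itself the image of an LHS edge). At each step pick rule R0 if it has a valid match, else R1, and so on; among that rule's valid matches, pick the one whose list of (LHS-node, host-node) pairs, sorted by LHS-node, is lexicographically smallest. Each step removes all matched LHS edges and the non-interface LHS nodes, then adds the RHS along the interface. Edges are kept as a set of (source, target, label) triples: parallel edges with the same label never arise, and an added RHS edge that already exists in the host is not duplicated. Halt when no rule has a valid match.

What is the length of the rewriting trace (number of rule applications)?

initial: |V|=4 |E|=9  E = 0-p->1 0-p->2 0-p->3 0-q->3 3-p->0 3-q->0 3-p->1 3-p->2 3-p->3
step 1: apply R1 at {0↦0, 1↦3, 2↦1}  → |V|=4 |E|=6  E = 0-p->1 0-p->2 3-p->0 3-q->0 3-p->2 3-p->3
step 2: apply R1 at {0↦3, 1↦0, 2↦1}  → |V|=4 |E|=3  E = 0-p->2 3-p->2 3-p->3
halt: no rule applies after step 2

Answer: 2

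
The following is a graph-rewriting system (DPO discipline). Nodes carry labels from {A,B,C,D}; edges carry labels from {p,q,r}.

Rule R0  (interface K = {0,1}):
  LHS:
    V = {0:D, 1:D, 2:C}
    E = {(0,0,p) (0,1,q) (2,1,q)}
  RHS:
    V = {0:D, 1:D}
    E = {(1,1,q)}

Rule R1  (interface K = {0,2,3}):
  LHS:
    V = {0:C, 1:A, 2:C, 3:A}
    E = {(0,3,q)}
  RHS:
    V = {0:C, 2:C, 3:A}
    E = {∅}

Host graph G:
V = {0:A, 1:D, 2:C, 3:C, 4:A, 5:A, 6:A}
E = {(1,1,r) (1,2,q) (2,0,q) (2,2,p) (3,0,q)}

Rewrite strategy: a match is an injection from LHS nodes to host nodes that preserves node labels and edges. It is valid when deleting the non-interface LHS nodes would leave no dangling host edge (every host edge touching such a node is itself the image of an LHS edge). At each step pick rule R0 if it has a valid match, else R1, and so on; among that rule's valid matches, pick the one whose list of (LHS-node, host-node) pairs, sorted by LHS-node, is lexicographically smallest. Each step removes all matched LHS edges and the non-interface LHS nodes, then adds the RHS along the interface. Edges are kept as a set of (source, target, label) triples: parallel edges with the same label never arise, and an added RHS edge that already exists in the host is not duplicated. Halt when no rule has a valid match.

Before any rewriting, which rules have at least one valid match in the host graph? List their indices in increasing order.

Answer: [R1]

Rewrite trace:
R0: no valid match — LHS pattern not found
R1: 6 valid matches — {0↦2, 1↦4, 2↦3, 3↦0}, {0↦2, 1↦5, 2↦3, 3↦0}, {0↦2, 1↦6, 2↦3, 3↦0} (+3 more)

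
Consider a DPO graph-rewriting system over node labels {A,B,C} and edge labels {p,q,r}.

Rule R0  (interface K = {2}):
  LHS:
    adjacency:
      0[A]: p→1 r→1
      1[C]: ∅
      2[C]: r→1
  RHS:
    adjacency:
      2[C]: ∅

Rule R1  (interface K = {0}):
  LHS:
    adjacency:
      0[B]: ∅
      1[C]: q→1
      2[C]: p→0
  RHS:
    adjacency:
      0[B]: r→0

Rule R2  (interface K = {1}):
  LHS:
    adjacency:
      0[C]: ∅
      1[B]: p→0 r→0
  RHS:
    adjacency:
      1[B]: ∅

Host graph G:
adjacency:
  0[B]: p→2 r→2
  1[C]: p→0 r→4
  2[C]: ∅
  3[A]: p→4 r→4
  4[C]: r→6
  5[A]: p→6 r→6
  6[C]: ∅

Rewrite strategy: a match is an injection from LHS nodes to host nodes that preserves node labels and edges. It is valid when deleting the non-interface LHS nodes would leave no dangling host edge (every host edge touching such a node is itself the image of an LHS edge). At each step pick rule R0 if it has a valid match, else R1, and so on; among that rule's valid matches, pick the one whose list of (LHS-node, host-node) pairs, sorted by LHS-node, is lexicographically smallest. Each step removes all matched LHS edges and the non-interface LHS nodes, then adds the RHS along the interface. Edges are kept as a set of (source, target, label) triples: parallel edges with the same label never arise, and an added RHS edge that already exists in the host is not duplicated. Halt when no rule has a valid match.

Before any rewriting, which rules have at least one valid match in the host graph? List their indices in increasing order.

R0: 1 valid match — {0↦5, 1↦6, 2↦4}
R1: no valid match — LHS pattern not found
R2: 1 valid match — {0↦2, 1↦0}

Answer: [R0,R2]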